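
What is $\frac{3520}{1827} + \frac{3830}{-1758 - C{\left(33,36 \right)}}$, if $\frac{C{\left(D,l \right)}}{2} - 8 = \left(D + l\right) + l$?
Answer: $- \frac{6865}{1812384} \approx -0.0037878$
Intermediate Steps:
$C{\left(D,l \right)} = 16 + 2 D + 4 l$ ($C{\left(D,l \right)} = 16 + 2 \left(\left(D + l\right) + l\right) = 16 + 2 \left(D + 2 l\right) = 16 + \left(2 D + 4 l\right) = 16 + 2 D + 4 l$)
$\frac{3520}{1827} + \frac{3830}{-1758 - C{\left(33,36 \right)}} = \frac{3520}{1827} + \frac{3830}{-1758 - \left(16 + 2 \cdot 33 + 4 \cdot 36\right)} = 3520 \cdot \frac{1}{1827} + \frac{3830}{-1758 - \left(16 + 66 + 144\right)} = \frac{3520}{1827} + \frac{3830}{-1758 - 226} = \frac{3520}{1827} + \frac{3830}{-1984} = \frac{3520}{1827} + 3830 \left(- \frac{1}{1984}\right) = \frac{3520}{1827} - \frac{1915}{992} = - \frac{6865}{1812384}$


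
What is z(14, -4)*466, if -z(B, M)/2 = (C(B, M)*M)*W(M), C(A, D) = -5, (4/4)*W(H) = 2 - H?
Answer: -111840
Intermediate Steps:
W(H) = 2 - H
z(B, M) = 10*M*(2 - M) (z(B, M) = -2*(-5*M)*(2 - M) = -(-10)*M*(2 - M) = 10*M*(2 - M))
z(14, -4)*466 = (10*(-4)*(2 - 1*(-4)))*466 = (10*(-4)*(2 + 4))*466 = (10*(-4)*6)*466 = -240*466 = -111840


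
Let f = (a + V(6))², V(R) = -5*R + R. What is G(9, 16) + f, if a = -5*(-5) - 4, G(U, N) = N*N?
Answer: 265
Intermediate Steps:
V(R) = -4*R
G(U, N) = N²
a = 21 (a = 25 - 4 = 21)
f = 9 (f = (21 - 4*6)² = (21 - 24)² = (-3)² = 9)
G(9, 16) + f = 16² + 9 = 256 + 9 = 265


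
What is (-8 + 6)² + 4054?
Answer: 4058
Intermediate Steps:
(-8 + 6)² + 4054 = (-2)² + 4054 = 4 + 4054 = 4058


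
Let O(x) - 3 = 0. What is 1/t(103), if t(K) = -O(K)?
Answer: -1/3 ≈ -0.33333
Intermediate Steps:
O(x) = 3 (O(x) = 3 + 0 = 3)
t(K) = -3 (t(K) = -1*3 = -3)
1/t(103) = 1/(-3) = -1/3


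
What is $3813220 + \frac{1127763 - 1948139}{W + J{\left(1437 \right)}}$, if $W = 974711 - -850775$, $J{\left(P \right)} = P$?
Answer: $\frac{6966458501684}{1826923} \approx 3.8132 \cdot 10^{6}$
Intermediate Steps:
$W = 1825486$ ($W = 974711 + 850775 = 1825486$)
$3813220 + \frac{1127763 - 1948139}{W + J{\left(1437 \right)}} = 3813220 + \frac{1127763 - 1948139}{1825486 + 1437} = 3813220 - \frac{820376}{1826923} = \frac{6966458501684}{1826923}$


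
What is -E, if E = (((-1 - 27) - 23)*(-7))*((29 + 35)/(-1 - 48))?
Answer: 3264/7 ≈ 466.29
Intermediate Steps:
E = -3264/7 (E = ((-28 - 23)*(-7))*(64/(-49)) = (-51*(-7))*(64*(-1/49)) = 357*(-64/49) = -3264/7 ≈ -466.29)
-E = -1*(-3264/7) = 3264/7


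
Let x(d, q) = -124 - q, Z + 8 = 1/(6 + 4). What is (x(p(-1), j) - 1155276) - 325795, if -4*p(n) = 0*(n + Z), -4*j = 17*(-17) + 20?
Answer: -5925049/4 ≈ -1.4813e+6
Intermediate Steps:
Z = -79/10 (Z = -8 + 1/(6 + 4) = -8 + 1/10 = -8 + ⅒ = -79/10 ≈ -7.9000)
j = 269/4 (j = -(17*(-17) + 20)/4 = -(-289 + 20)/4 = -¼*(-269) = 269/4 ≈ 67.250)
p(n) = 0 (p(n) = -0*(n - 79/10) = -0*(-79/10 + n) = -¼*0 = 0)
(x(p(-1), j) - 1155276) - 325795 = ((-124 - 1*269/4) - 1155276) - 325795 = ((-124 - 269/4) - 1155276) - 325795 = (-765/4 - 1155276) - 325795 = -4621869/4 - 325795 = -5925049/4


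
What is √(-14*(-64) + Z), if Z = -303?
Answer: √593 ≈ 24.352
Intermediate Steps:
√(-14*(-64) + Z) = √(-14*(-64) - 303) = √(896 - 303) = √593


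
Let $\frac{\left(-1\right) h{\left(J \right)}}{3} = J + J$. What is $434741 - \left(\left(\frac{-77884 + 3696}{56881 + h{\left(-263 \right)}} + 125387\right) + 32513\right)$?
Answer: $\frac{16183922207}{58459} \approx 2.7684 \cdot 10^{5}$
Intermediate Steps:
$h{\left(J \right)} = - 6 J$ ($h{\left(J \right)} = - 3 \left(J + J\right) = - 3 \cdot 2 J = - 6 J$)
$434741 - \left(\left(\frac{-77884 + 3696}{56881 + h{\left(-263 \right)}} + 125387\right) + 32513\right) = 434741 - \left(\left(\frac{-77884 + 3696}{56881 - -1578} + 125387\right) + 32513\right) = 434741 - \left(\left(- \frac{74188}{56881 + 1578} + 125387\right) + 32513\right) = 434741 - \left(\left(- \frac{74188}{58459} + 125387\right) + 32513\right) = 434741 - \left(\frac{7329924445}{58459} + 32513\right) = 434741 - \frac{9230601912}{58459} = \frac{16183922207}{58459}$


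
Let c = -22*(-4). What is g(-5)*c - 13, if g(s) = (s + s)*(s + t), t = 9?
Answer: -3533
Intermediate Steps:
c = 88
g(s) = 2*s*(9 + s) (g(s) = (s + s)*(s + 9) = (2*s)*(9 + s) = 2*s*(9 + s))
g(-5)*c - 13 = (2*(-5)*(9 - 5))*88 - 13 = (2*(-5)*4)*88 - 13 = -40*88 - 13 = -3520 - 13 = -3533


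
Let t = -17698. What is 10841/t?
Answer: -10841/17698 ≈ -0.61256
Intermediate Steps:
10841/t = 10841/(-17698) = 10841*(-1/17698) = -10841/17698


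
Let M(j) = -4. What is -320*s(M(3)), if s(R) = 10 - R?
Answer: -4480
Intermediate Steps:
-320*s(M(3)) = -320*(10 - 1*(-4)) = -320*(10 + 4) = -320*14 = -4480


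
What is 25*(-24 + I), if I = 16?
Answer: -200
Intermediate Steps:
25*(-24 + I) = 25*(-24 + 16) = 25*(-8) = -200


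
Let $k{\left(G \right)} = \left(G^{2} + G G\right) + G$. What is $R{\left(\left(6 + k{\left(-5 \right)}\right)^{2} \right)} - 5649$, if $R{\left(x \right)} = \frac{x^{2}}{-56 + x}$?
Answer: $- \frac{7611504}{2545} \approx -2990.8$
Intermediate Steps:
$k{\left(G \right)} = G + 2 G^{2}$ ($k{\left(G \right)} = \left(G^{2} + G^{2}\right) + G = 2 G^{2} + G = G + 2 G^{2}$)
$R{\left(x \right)} = \frac{x^{2}}{-56 + x}$
$R{\left(\left(6 + k{\left(-5 \right)}\right)^{2} \right)} - 5649 = \frac{\left(\left(6 - 5 \left(1 + 2 \left(-5\right)\right)\right)^{2}\right)^{2}}{-56 + \left(6 - 5 \left(1 + 2 \left(-5\right)\right)\right)^{2}} - 5649 = \frac{\left(\left(6 - 5 \left(1 - 10\right)\right)^{2}\right)^{2}}{-56 + \left(6 - 5 \left(1 - 10\right)\right)^{2}} - 5649 = \frac{\left(\left(6 - -45\right)^{2}\right)^{2}}{-56 + \left(6 - -45\right)^{2}} - 5649 = \frac{\left(\left(6 + 45\right)^{2}\right)^{2}}{-56 + \left(6 + 45\right)^{2}} - 5649 = \frac{\left(51^{2}\right)^{2}}{-56 + 51^{2}} - 5649 = \frac{2601^{2}}{-56 + 2601} - 5649 = \frac{6765201}{2545} - 5649 = - \frac{7611504}{2545}$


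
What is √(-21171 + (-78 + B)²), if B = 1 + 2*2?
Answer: 89*I*√2 ≈ 125.86*I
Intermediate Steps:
B = 5 (B = 1 + 4 = 5)
√(-21171 + (-78 + B)²) = √(-21171 + (-78 + 5)²) = √(-21171 + (-73)²) = √(-21171 + 5329) = √(-15842) = 89*I*√2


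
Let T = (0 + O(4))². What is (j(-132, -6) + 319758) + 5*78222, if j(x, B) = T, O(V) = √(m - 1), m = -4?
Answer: 710863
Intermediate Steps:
O(V) = I*√5 (O(V) = √(-4 - 1) = √(-5) = I*√5)
T = -5 (T = (0 + I*√5)² = (I*√5)² = -5)
j(x, B) = -5
(j(-132, -6) + 319758) + 5*78222 = (-5 + 319758) + 5*78222 = 319753 + 391110 = 710863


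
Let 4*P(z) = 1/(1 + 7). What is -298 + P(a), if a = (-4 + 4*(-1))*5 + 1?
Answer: -9535/32 ≈ -297.97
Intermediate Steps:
a = -39 (a = (-4 - 4)*5 + 1 = -8*5 + 1 = -40 + 1 = -39)
P(z) = 1/32 (P(z) = 1/(4*(1 + 7)) = (¼)/8 = (¼)*(⅛) = 1/32)
-298 + P(a) = -298 + 1/32 = -9535/32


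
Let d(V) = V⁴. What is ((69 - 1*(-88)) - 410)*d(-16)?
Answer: -16580608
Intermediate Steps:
((69 - 1*(-88)) - 410)*d(-16) = ((69 - 1*(-88)) - 410)*(-16)⁴ = ((69 + 88) - 410)*65536 = (157 - 410)*65536 = -253*65536 = -16580608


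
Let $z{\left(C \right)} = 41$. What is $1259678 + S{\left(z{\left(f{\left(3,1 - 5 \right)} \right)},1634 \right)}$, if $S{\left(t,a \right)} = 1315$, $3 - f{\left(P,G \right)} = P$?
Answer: $1260993$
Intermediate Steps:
$f{\left(P,G \right)} = 3 - P$
$1259678 + S{\left(z{\left(f{\left(3,1 - 5 \right)} \right)},1634 \right)} = 1259678 + 1315 = 1260993$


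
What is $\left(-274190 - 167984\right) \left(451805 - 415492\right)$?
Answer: $-16056664462$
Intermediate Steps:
$\left(-274190 - 167984\right) \left(451805 - 415492\right) = - 442174 \left(451805 - 415492\right) = \left(-442174\right) 36313 = -16056664462$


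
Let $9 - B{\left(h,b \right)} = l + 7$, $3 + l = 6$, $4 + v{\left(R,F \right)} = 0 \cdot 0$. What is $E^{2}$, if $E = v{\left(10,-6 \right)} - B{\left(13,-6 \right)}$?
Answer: $9$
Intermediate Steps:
$v{\left(R,F \right)} = -4$ ($v{\left(R,F \right)} = -4 + 0 \cdot 0 = -4 + 0 = -4$)
$l = 3$ ($l = -3 + 6 = 3$)
$B{\left(h,b \right)} = -1$ ($B{\left(h,b \right)} = 9 - \left(3 + 7\right) = 9 - 10 = -1$)
$E = -3$ ($E = -4 - -1 = -4 + 1 = -3$)
$E^{2} = \left(-3\right)^{2} = 9$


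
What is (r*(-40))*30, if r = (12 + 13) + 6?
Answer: -37200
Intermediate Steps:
r = 31 (r = 25 + 6 = 31)
(r*(-40))*30 = (31*(-40))*30 = -1240*30 = -37200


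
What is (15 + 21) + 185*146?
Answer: 27046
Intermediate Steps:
(15 + 21) + 185*146 = 36 + 27010 = 27046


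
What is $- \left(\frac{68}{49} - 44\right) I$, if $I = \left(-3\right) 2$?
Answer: $- \frac{12528}{49} \approx -255.67$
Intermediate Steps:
$I = -6$
$- \left(\frac{68}{49} - 44\right) I = - \left(\frac{68}{49} - 44\right) \left(-6\right) = - \frac{\left(-2088\right) \left(-6\right)}{49} = \left(-1\right) \frac{12528}{49} = - \frac{12528}{49}$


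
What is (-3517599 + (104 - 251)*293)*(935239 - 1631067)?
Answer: 2477613884760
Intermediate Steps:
(-3517599 + (104 - 251)*293)*(935239 - 1631067) = (-3517599 - 147*293)*(-695828) = (-3517599 - 43071)*(-695828) = -3560670*(-695828) = 2477613884760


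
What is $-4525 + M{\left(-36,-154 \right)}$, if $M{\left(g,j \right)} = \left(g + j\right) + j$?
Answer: $-4869$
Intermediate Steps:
$M{\left(g,j \right)} = g + 2 j$
$-4525 + M{\left(-36,-154 \right)} = -4525 + \left(-36 + 2 \left(-154\right)\right) = -4525 - 344 = -4869$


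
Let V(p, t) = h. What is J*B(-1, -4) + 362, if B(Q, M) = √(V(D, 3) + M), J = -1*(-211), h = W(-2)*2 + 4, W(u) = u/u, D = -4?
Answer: 362 + 211*√2 ≈ 660.40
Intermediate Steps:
W(u) = 1
h = 6 (h = 1*2 + 4 = 2 + 4 = 6)
V(p, t) = 6
J = 211
B(Q, M) = √(6 + M)
J*B(-1, -4) + 362 = 211*√(6 - 4) + 362 = 211*√2 + 362 = 362 + 211*√2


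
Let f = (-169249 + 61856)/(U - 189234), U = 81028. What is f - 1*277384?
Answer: -30014505711/108206 ≈ -2.7738e+5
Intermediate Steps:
f = 107393/108206 (f = (-169249 + 61856)/(81028 - 189234) = -107393/(-108206) = -107393*(-1/108206) = 107393/108206 ≈ 0.99249)
f - 1*277384 = 107393/108206 - 1*277384 = 107393/108206 - 277384 = -30014505711/108206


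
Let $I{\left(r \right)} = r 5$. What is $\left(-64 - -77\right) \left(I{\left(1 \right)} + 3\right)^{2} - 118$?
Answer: $714$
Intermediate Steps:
$I{\left(r \right)} = 5 r$
$\left(-64 - -77\right) \left(I{\left(1 \right)} + 3\right)^{2} - 118 = \left(-64 - -77\right) \left(5 \cdot 1 + 3\right)^{2} - 118 = \left(-64 + 77\right) \left(5 + 3\right)^{2} - 118 = 13 \cdot 8^{2} - 118 = 13 \cdot 64 - 118 = 832 - 118 = 714$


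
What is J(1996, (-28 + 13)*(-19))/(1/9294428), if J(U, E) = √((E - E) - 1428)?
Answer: 18588856*I*√357 ≈ 3.5123e+8*I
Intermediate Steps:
J(U, E) = 2*I*√357 (J(U, E) = √(0 - 1428) = √(-1428) = 2*I*√357)
J(1996, (-28 + 13)*(-19))/(1/9294428) = (2*I*√357)/(1/9294428) = (2*I*√357)*9294428 = 18588856*I*√357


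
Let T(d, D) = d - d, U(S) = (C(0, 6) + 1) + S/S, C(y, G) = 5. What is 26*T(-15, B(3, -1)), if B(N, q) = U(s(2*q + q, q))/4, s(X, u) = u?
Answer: 0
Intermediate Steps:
U(S) = 7 (U(S) = (5 + 1) + S/S = 6 + 1 = 7)
B(N, q) = 7/4
T(d, D) = 0
26*T(-15, B(3, -1)) = 26*0 = 0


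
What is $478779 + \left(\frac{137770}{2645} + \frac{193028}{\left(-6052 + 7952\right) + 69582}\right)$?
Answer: $\frac{393621963037}{822043} \approx 4.7883 \cdot 10^{5}$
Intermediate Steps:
$478779 + \left(\frac{137770}{2645} + \frac{193028}{\left(-6052 + 7952\right) + 69582}\right) = 478779 + \left(137770 \cdot \frac{1}{2645} + \frac{193028}{1900 + 69582}\right) = 478779 + \left(\frac{1198}{23} + \frac{193028}{71482}\right) = 478779 + \left(\frac{1198}{23} + 193028 \cdot \frac{1}{71482}\right) = 478779 + \left(\frac{1198}{23} + \frac{96514}{35741}\right) = 478779 + \frac{45037540}{822043} = \frac{393621963037}{822043}$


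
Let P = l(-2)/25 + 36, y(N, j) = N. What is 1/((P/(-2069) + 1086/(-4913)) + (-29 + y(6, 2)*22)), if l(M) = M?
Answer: 254124925/26114282051 ≈ 0.0097313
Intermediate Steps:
P = 898/25 (P = -2/25 + 36 = 898/25 ≈ 35.920)
1/((P/(-2069) + 1086/(-4913)) + (-29 + y(6, 2)*22)) = 1/(((898/25)/(-2069) + 1086/(-4913)) + (-29 + 6*22)) = 1/(((898/25)*(-1/2069) + 1086*(-1/4913)) + (-29 + 132)) = 1/((-898/51725 - 1086/4913) + 103) = 1/(-60585224/254124925 + 103) = 1/(26114282051/254124925) = 254124925/26114282051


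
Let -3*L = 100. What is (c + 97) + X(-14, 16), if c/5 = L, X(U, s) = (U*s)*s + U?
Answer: -11003/3 ≈ -3667.7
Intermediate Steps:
X(U, s) = U + U*s² (X(U, s) = U*s² + U = U + U*s²)
L = -100/3 (L = -⅓*100 = -100/3 ≈ -33.333)
c = -500/3 (c = 5*(-100/3) = -500/3 ≈ -166.67)
(c + 97) + X(-14, 16) = (-500/3 + 97) - 14*(1 + 16²) = -209/3 - 14*(1 + 256) = -209/3 - 14*257 = -209/3 - 3598 = -11003/3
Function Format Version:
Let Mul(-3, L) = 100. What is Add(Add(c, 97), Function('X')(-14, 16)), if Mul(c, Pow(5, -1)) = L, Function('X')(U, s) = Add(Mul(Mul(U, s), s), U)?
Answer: Rational(-11003, 3) ≈ -3667.7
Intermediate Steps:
Function('X')(U, s) = Add(U, Mul(U, Pow(s, 2))) (Function('X')(U, s) = Add(Mul(U, Pow(s, 2)), U) = Add(U, Mul(U, Pow(s, 2))))
L = Rational(-100, 3) (L = Mul(Rational(-1, 3), 100) = Rational(-100, 3) ≈ -33.333)
c = Rational(-500, 3) (c = Mul(5, Rational(-100, 3)) = Rational(-500, 3) ≈ -166.67)
Add(Add(c, 97), Function('X')(-14, 16)) = Add(Add(Rational(-500, 3), 97), Mul(-14, Add(1, Pow(16, 2)))) = Add(Rational(-209, 3), Mul(-14, Add(1, 256))) = Add(Rational(-209, 3), Mul(-14, 257)) = Add(Rational(-209, 3), -3598) = Rational(-11003, 3)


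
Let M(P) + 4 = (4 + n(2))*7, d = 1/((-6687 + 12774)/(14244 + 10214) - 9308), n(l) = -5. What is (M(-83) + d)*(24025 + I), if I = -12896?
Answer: -27868832308445/227648977 ≈ -1.2242e+5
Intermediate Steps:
d = -24458/227648977 (d = 1/(6087/24458 - 9308) = 1/(-227648977/24458) = -24458/227648977 ≈ -0.00010744)
M(P) = -11 (M(P) = -4 + (4 - 5)*7 = -4 - 1*7 = -4 - 7 = -11)
(M(-83) + d)*(24025 + I) = (-11 - 24458/227648977)*(24025 - 12896) = -2504163205/227648977*11129 = -27868832308445/227648977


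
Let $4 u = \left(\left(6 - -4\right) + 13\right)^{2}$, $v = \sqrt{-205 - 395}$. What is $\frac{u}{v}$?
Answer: $- \frac{529 i \sqrt{6}}{240} \approx - 5.3991 i$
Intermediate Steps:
$v = 10 i \sqrt{6}$ ($v = \sqrt{-600} = 10 i \sqrt{6} \approx 24.495 i$)
$u = \frac{529}{4}$ ($u = \frac{\left(\left(6 - -4\right) + 13\right)^{2}}{4} = \frac{\left(\left(6 + 4\right) + 13\right)^{2}}{4} = \frac{\left(10 + 13\right)^{2}}{4} = \frac{23^{2}}{4} = \frac{1}{4} \cdot 529 = \frac{529}{4} \approx 132.25$)
$\frac{u}{v} = \frac{529}{4 \cdot 10 i \sqrt{6}} = \frac{529 \left(- \frac{i \sqrt{6}}{60}\right)}{4} = - \frac{529 i \sqrt{6}}{240}$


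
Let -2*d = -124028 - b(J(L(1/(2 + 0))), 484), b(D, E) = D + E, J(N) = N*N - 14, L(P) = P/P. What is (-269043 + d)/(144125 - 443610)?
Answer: 413587/598970 ≈ 0.69050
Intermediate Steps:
L(P) = 1
J(N) = -14 + N² (J(N) = N² - 14 = -14 + N²)
d = 124499/2 (d = -(-124028 - ((-14 + 1²) + 484))/2 = -(-124028 - ((-14 + 1) + 484))/2 = -(-124028 - (-13 + 484))/2 = -(-124028 - 1*471)/2 = -(-124028 - 471)/2 = -½*(-124499) = 124499/2 ≈ 62250.)
(-269043 + d)/(144125 - 443610) = (-269043 + 124499/2)/(144125 - 443610) = -413587/2/(-299485) = -413587/2*(-1/299485) = 413587/598970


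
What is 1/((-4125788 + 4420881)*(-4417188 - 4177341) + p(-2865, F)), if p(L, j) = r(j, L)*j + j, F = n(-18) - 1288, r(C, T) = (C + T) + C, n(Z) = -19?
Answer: -1/2536178186451 ≈ -3.9429e-13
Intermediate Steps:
r(C, T) = T + 2*C
F = -1307 (F = -19 - 1288 = -1307)
p(L, j) = j + j*(L + 2*j) (p(L, j) = (L + 2*j)*j + j = j*(L + 2*j) + j = j + j*(L + 2*j))
1/((-4125788 + 4420881)*(-4417188 - 4177341) + p(-2865, F)) = 1/((-4125788 + 4420881)*(-4417188 - 4177341) - 1307*(1 - 2865 + 2*(-1307))) = 1/(295093*(-8594529) - 1307*(1 - 2865 - 2614)) = 1/(-2536185346197 - 1307*(-5478)) = 1/(-2536185346197 + 7159746) = 1/(-2536178186451) = -1/2536178186451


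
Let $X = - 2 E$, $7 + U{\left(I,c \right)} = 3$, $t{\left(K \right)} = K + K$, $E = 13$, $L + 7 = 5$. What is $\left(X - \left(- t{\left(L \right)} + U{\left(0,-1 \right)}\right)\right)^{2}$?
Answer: $676$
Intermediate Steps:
$L = -2$ ($L = -7 + 5 = -2$)
$t{\left(K \right)} = 2 K$
$U{\left(I,c \right)} = -4$ ($U{\left(I,c \right)} = -7 + 3 = -4$)
$X = -26$ ($X = \left(-2\right) 13 = -26$)
$\left(X - \left(- t{\left(L \right)} + U{\left(0,-1 \right)}\right)\right)^{2} = \left(-26 + \left(2 \left(-2\right) - -4\right)\right)^{2} = \left(-26 + \left(-4 + 4\right)\right)^{2} = \left(-26 + 0\right)^{2} = \left(-26\right)^{2} = 676$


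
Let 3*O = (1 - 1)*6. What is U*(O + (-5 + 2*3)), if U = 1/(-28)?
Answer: -1/28 ≈ -0.035714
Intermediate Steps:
U = -1/28 ≈ -0.035714
O = 0 (O = ((1 - 1)*6)/3 = (0*6)/3 = (⅓)*0 = 0)
U*(O + (-5 + 2*3)) = -(0 + (-5 + 2*3))/28 = -(0 + (-5 + 6))/28 = -(0 + 1)/28 = -1/28*1 = -1/28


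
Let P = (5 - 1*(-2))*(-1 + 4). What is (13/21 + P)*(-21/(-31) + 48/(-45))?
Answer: -82174/9765 ≈ -8.4152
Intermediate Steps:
P = 21 (P = (5 + 2)*3 = 7*3 = 21)
(13/21 + P)*(-21/(-31) + 48/(-45)) = (13/21 + 21)*(-21/(-31) + 48/(-45)) = (13*(1/21) + 21)*(-21*(-1/31) + 48*(-1/45)) = (13/21 + 21)*(21/31 - 16/15) = (454/21)*(-181/465) = -82174/9765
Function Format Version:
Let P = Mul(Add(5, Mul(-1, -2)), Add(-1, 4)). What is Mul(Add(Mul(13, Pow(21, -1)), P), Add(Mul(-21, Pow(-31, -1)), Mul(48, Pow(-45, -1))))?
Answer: Rational(-82174, 9765) ≈ -8.4152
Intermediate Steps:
P = 21 (P = Mul(Add(5, 2), 3) = Mul(7, 3) = 21)
Mul(Add(Mul(13, Pow(21, -1)), P), Add(Mul(-21, Pow(-31, -1)), Mul(48, Pow(-45, -1)))) = Mul(Add(Mul(13, Pow(21, -1)), 21), Add(Mul(-21, Pow(-31, -1)), Mul(48, Pow(-45, -1)))) = Mul(Add(Mul(13, Rational(1, 21)), 21), Add(Mul(-21, Rational(-1, 31)), Mul(48, Rational(-1, 45)))) = Mul(Add(Rational(13, 21), 21), Add(Rational(21, 31), Rational(-16, 15))) = Mul(Rational(454, 21), Rational(-181, 465)) = Rational(-82174, 9765)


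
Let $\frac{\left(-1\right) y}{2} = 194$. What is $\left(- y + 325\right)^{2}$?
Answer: $508369$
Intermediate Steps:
$y = -388$ ($y = \left(-2\right) 194 = -388$)
$\left(- y + 325\right)^{2} = \left(\left(-1\right) \left(-388\right) + 325\right)^{2} = \left(388 + 325\right)^{2} = 713^{2} = 508369$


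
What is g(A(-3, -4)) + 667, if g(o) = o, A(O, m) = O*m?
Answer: 679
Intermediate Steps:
g(A(-3, -4)) + 667 = -3*(-4) + 667 = 12 + 667 = 679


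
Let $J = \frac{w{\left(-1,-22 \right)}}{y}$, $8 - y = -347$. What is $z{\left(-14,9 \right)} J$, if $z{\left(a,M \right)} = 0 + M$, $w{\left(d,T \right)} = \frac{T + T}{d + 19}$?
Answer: $- \frac{22}{355} \approx -0.061972$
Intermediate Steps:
$w{\left(d,T \right)} = \frac{2 T}{19 + d}$
$z{\left(a,M \right)} = M$
$y = 355$ ($y = 8 - -347 = 8 + 347 = 355$)
$J = - \frac{22}{3195}$ ($J = \frac{2 \left(-22\right) \frac{1}{19 - 1}}{355} = 2 \left(-22\right) \frac{1}{18} \cdot \frac{1}{355} = \left(- \frac{22}{9}\right) \frac{1}{355} = - \frac{22}{3195} \approx -0.0068858$)
$z{\left(-14,9 \right)} J = 9 \left(- \frac{22}{3195}\right) = - \frac{22}{355}$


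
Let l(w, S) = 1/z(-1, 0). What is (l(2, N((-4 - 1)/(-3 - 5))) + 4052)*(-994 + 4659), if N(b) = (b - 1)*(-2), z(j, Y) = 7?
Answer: 103957725/7 ≈ 1.4851e+7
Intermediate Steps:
N(b) = 2 - 2*b (N(b) = (-1 + b)*(-2) = 2 - 2*b)
l(w, S) = ⅐ (l(w, S) = 1/7 = ⅐)
(l(2, N((-4 - 1)/(-3 - 5))) + 4052)*(-994 + 4659) = (⅐ + 4052)*(-994 + 4659) = (28365/7)*3665 = 103957725/7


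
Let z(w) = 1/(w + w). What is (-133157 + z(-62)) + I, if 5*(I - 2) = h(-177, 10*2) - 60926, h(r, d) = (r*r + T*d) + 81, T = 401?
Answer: -85221609/620 ≈ -1.3745e+5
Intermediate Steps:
z(w) = 1/(2*w)
h(r, d) = 81 + r² + 401*d (h(r, d) = (r*r + 401*d) + 81 = (r² + 401*d) + 81 = 81 + r² + 401*d)
I = -21486/5 (I = 2 + ((81 + (-177)² + 401*(10*2)) - 60926)/5 = 2 + ((81 + 31329 + 401*20) - 60926)/5 = 2 + ((81 + 31329 + 8020) - 60926)/5 = 2 + (39430 - 60926)/5 = 2 + (⅕)*(-21496) = 2 - 21496/5 = -21486/5 ≈ -4297.2)
(-133157 + z(-62)) + I = (-133157 + (½)/(-62)) - 21486/5 = (-133157 + (½)*(-1/62)) - 21486/5 = (-133157 - 1/124) - 21486/5 = -16511469/124 - 21486/5 = -85221609/620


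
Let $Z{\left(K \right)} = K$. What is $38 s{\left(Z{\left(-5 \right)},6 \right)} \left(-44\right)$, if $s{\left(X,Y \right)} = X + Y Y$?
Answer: $-51832$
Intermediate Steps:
$s{\left(X,Y \right)} = X + Y^{2}$
$38 s{\left(Z{\left(-5 \right)},6 \right)} \left(-44\right) = 38 \left(-5 + 6^{2}\right) \left(-44\right) = 38 \left(-5 + 36\right) \left(-44\right) = 38 \cdot 31 \left(-44\right) = 1178 \left(-44\right) = -51832$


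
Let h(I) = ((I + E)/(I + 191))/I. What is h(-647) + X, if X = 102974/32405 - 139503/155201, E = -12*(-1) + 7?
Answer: 844556228406137/370950254175990 ≈ 2.2767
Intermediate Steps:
E = 19 (E = 12 + 7 = 19)
X = 11461073059/5029288405 (X = 102974*(1/32405) - 139503*1/155201 = 102974/32405 - 139503/155201 = 11461073059/5029288405 ≈ 2.2789)
h(I) = (19 + I)/(I*(191 + I)) (h(I) = ((I + 19)/(I + 191))/I = ((19 + I)/(191 + I))/I = (19 + I)/(I*(191 + I)))
h(-647) + X = (19 - 647)/((-647)*(191 - 647)) + 11461073059/5029288405 = -1/647*(-628)/(-456) + 11461073059/5029288405 = -1/647*(-1/456)*(-628) + 11461073059/5029288405 = -157/73758 + 11461073059/5029288405 = 844556228406137/370950254175990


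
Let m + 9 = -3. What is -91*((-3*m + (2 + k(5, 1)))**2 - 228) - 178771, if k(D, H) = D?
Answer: -326282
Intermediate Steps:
m = -12 (m = -9 - 3 = -12)
-91*((-3*m + (2 + k(5, 1)))**2 - 228) - 178771 = -91*((-3*(-12) + (2 + 5))**2 - 228) - 178771 = -91*((36 + 7)**2 - 228) - 178771 = -91*(43**2 - 228) - 178771 = -91*(1849 - 228) - 178771 = -91*1621 - 178771 = -147511 - 178771 = -326282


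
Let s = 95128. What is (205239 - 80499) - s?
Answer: 29612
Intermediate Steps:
(205239 - 80499) - s = (205239 - 80499) - 1*95128 = 124740 - 95128 = 29612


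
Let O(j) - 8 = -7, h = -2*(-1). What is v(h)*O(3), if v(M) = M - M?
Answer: 0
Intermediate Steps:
h = 2
O(j) = 1 (O(j) = 8 - 7 = 1)
v(M) = 0
v(h)*O(3) = 0*1 = 0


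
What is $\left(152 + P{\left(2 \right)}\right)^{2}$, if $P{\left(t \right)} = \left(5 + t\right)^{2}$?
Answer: $40401$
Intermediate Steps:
$\left(152 + P{\left(2 \right)}\right)^{2} = \left(152 + \left(5 + 2\right)^{2}\right)^{2} = \left(152 + 7^{2}\right)^{2} = \left(152 + 49\right)^{2} = 201^{2} = 40401$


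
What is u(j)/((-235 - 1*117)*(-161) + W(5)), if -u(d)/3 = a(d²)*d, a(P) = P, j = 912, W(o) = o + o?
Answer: -126425088/3149 ≈ -40148.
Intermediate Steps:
W(o) = 2*o
u(d) = -3*d³ (u(d) = -3*d²*d = -3*d³)
u(j)/((-235 - 1*117)*(-161) + W(5)) = (-3*912³)/((-235 - 1*117)*(-161) + 2*5) = (-3*758550528)/((-235 - 117)*(-161) + 10) = -2275651584/(-352*(-161) + 10) = -2275651584/(56672 + 10) = -2275651584/56682 = -2275651584*1/56682 = -126425088/3149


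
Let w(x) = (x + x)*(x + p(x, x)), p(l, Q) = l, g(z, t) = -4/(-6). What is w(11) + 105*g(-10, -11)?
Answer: 554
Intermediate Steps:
g(z, t) = ⅔ (g(z, t) = -4*(-⅙) = ⅔)
w(x) = 4*x² (w(x) = (x + x)*(x + x) = (2*x)*(2*x) = 4*x²)
w(11) + 105*g(-10, -11) = 4*11² + 105*(⅔) = 4*121 + 70 = 484 + 70 = 554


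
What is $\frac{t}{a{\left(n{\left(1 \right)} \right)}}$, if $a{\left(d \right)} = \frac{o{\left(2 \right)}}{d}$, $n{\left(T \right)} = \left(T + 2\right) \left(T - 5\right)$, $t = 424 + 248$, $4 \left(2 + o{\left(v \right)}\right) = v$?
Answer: $5376$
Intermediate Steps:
$o{\left(v \right)} = -2 + \frac{v}{4}$
$t = 672$
$n{\left(T \right)} = \left(-5 + T\right) \left(2 + T\right)$ ($n{\left(T \right)} = \left(2 + T\right) \left(-5 + T\right) = \left(-5 + T\right) \left(2 + T\right)$)
$a{\left(d \right)} = - \frac{3}{2 d}$ ($a{\left(d \right)} = \frac{-2 + \frac{1}{4} \cdot 2}{d} = \frac{-2 + \frac{1}{2}}{d} = - \frac{3}{2 d}$)
$\frac{t}{a{\left(n{\left(1 \right)} \right)}} = \frac{672}{\left(- \frac{3}{2}\right) \frac{1}{-10 + 1^{2} - 3}} = \frac{672}{\left(- \frac{3}{2}\right) \frac{1}{-10 + 1 - 3}} = \frac{672}{\left(- \frac{3}{2}\right) \frac{1}{-12}} = \frac{672}{\left(- \frac{3}{2}\right) \left(- \frac{1}{12}\right)} = 672 \frac{1}{\frac{1}{8}} = 672 \cdot 8 = 5376$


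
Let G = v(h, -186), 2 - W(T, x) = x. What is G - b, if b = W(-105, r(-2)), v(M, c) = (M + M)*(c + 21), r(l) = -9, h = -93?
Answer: 30679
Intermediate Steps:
v(M, c) = 2*M*(21 + c) (v(M, c) = (2*M)*(21 + c) = 2*M*(21 + c))
W(T, x) = 2 - x
G = 30690 (G = 2*(-93)*(21 - 186) = 2*(-93)*(-165) = 30690)
b = 11 (b = 2 - 1*(-9) = 2 + 9 = 11)
G - b = 30690 - 1*11 = 30690 - 11 = 30679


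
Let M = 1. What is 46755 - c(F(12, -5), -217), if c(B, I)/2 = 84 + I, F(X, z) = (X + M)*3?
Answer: 47021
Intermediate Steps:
F(X, z) = 3 + 3*X (F(X, z) = (X + 1)*3 = (1 + X)*3 = 3 + 3*X)
c(B, I) = 168 + 2*I (c(B, I) = 2*(84 + I) = 168 + 2*I)
46755 - c(F(12, -5), -217) = 46755 - (168 + 2*(-217)) = 46755 - (168 - 434) = 46755 - 1*(-266) = 46755 + 266 = 47021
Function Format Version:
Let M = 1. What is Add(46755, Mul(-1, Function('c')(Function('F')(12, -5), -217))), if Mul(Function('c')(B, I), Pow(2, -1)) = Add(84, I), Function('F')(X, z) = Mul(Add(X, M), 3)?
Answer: 47021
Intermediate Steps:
Function('F')(X, z) = Add(3, Mul(3, X)) (Function('F')(X, z) = Mul(Add(X, 1), 3) = Mul(Add(1, X), 3) = Add(3, Mul(3, X)))
Function('c')(B, I) = Add(168, Mul(2, I)) (Function('c')(B, I) = Mul(2, Add(84, I)) = Add(168, Mul(2, I)))
Add(46755, Mul(-1, Function('c')(Function('F')(12, -5), -217))) = Add(46755, Mul(-1, Add(168, Mul(2, -217)))) = Add(46755, Mul(-1, Add(168, -434))) = Add(46755, Mul(-1, -266)) = Add(46755, 266) = 47021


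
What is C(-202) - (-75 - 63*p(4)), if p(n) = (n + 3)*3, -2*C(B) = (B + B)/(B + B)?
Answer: 2795/2 ≈ 1397.5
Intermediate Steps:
C(B) = -½ (C(B) = -(B + B)/(2*(B + B)) = -2*B/(2*(2*B)) = -2*B*1/(2*B)/2 = -½*1 = -½)
p(n) = 9 + 3*n (p(n) = (3 + n)*3 = 9 + 3*n)
C(-202) - (-75 - 63*p(4)) = -½ - (-75 - 63*(9 + 3*4)) = -½ - (-75 - 63*(9 + 12)) = -½ - (-75 - 63*21) = -½ - (-75 - 1323) = -½ - 1*(-1398) = -½ + 1398 = 2795/2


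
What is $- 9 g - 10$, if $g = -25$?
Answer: $215$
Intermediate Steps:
$- 9 g - 10 = \left(-9\right) \left(-25\right) - 10 = 225 - 10 = 215$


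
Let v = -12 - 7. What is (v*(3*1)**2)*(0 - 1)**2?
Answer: -171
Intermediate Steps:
v = -19
(v*(3*1)**2)*(0 - 1)**2 = (-19*(3*1)**2)*(0 - 1)**2 = -19*3**2*(-1)**2 = -19*9*1 = -171*1 = -171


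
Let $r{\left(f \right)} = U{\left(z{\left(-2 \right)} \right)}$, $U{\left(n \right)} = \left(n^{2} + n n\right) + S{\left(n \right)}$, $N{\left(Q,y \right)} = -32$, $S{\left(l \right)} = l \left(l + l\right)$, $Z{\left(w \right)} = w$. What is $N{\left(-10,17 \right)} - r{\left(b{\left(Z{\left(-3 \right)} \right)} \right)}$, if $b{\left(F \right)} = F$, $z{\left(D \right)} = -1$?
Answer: $-36$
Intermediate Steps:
$S{\left(l \right)} = 2 l^{2}$ ($S{\left(l \right)} = l 2 l = 2 l^{2}$)
$U{\left(n \right)} = 4 n^{2}$ ($U{\left(n \right)} = \left(n^{2} + n n\right) + 2 n^{2} = \left(n^{2} + n^{2}\right) + 2 n^{2} = 2 n^{2} + 2 n^{2} = 4 n^{2}$)
$r{\left(f \right)} = 4$ ($r{\left(f \right)} = 4 \left(-1\right)^{2} = 4 \cdot 1 = 4$)
$N{\left(-10,17 \right)} - r{\left(b{\left(Z{\left(-3 \right)} \right)} \right)} = -32 - 4 = -36$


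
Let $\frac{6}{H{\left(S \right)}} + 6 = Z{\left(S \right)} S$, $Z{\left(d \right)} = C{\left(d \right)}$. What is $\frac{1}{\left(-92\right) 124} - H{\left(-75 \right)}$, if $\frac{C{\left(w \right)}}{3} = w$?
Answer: $- \frac{28439}{64147184} \approx -0.00044334$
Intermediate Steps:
$C{\left(w \right)} = 3 w$
$Z{\left(d \right)} = 3 d$
$H{\left(S \right)} = \frac{6}{-6 + 3 S^{2}}$ ($H{\left(S \right)} = \frac{6}{-6 + 3 S S} = \frac{6}{-6 + 3 S^{2}}$)
$\frac{1}{\left(-92\right) 124} - H{\left(-75 \right)} = \frac{1}{\left(-92\right) 124} - \frac{2}{-2 + \left(-75\right)^{2}} = \frac{1}{-11408} - \frac{2}{-2 + 5625} = - \frac{1}{11408} - \frac{2}{5623} = - \frac{28439}{64147184}$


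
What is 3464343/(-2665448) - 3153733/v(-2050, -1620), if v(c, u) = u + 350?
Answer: 4200855800887/1692559480 ≈ 2482.0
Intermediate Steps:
v(c, u) = 350 + u
3464343/(-2665448) - 3153733/v(-2050, -1620) = 3464343/(-2665448) - 3153733/(350 - 1620) = 3464343*(-1/2665448) - 3153733/(-1270) = -3464343/2665448 - 3153733*(-1/1270) = -3464343/2665448 + 3153733/1270 = 4200855800887/1692559480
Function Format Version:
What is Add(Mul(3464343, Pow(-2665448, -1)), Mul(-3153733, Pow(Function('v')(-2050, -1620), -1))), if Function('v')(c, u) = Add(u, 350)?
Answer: Rational(4200855800887, 1692559480) ≈ 2482.0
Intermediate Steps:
Function('v')(c, u) = Add(350, u)
Add(Mul(3464343, Pow(-2665448, -1)), Mul(-3153733, Pow(Function('v')(-2050, -1620), -1))) = Add(Mul(3464343, Pow(-2665448, -1)), Mul(-3153733, Pow(Add(350, -1620), -1))) = Add(Mul(3464343, Rational(-1, 2665448)), Mul(-3153733, Pow(-1270, -1))) = Add(Rational(-3464343, 2665448), Mul(-3153733, Rational(-1, 1270))) = Add(Rational(-3464343, 2665448), Rational(3153733, 1270)) = Rational(4200855800887, 1692559480)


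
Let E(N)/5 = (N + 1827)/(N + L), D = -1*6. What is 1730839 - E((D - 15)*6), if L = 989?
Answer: 1493705552/863 ≈ 1.7308e+6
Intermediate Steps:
D = -6
E(N) = 5*(1827 + N)/(989 + N) (E(N) = 5*((N + 1827)/(N + 989)) = 5*((1827 + N)/(989 + N)) = 5*(1827 + N)/(989 + N))
1730839 - E((D - 15)*6) = 1730839 - 5*(1827 + (-6 - 15)*6)/(989 + (-6 - 15)*6) = 1730839 - 5*(1827 - 21*6)/(989 - 21*6) = 1730839 - 5*(1827 - 126)/(989 - 126) = 1730839 - 5*1701/863 = 1730839 - 1*8505/863 = 1730839 - 8505/863 = 1493705552/863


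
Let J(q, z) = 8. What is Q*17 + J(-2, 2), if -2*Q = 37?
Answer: -613/2 ≈ -306.50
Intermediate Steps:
Q = -37/2 (Q = -1/2*37 = -37/2 ≈ -18.500)
Q*17 + J(-2, 2) = -37/2*17 + 8 = -629/2 + 8 = -613/2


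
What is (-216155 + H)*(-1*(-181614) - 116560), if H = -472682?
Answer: -44811602198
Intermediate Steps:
(-216155 + H)*(-1*(-181614) - 116560) = (-216155 - 472682)*(-1*(-181614) - 116560) = -688837*(181614 - 116560) = -688837*65054 = -44811602198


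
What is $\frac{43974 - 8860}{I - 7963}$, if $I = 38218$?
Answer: $\frac{35114}{30255} \approx 1.1606$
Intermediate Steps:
$\frac{43974 - 8860}{I - 7963} = \frac{43974 - 8860}{38218 - 7963} = \frac{35114}{30255}$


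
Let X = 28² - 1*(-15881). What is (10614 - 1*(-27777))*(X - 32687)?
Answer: -615100602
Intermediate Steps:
X = 16665 (X = 784 + 15881 = 16665)
(10614 - 1*(-27777))*(X - 32687) = (10614 - 1*(-27777))*(16665 - 32687) = (10614 + 27777)*(-16022) = 38391*(-16022) = -615100602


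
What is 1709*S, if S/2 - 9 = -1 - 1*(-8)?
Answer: 54688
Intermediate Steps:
S = 32 (S = 18 + 2*(-1 - 1*(-8)) = 18 + 2*(-1 + 8) = 18 + 2*7 = 18 + 14 = 32)
1709*S = 1709*32 = 54688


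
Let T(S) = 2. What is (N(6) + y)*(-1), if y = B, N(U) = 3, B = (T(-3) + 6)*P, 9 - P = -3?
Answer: -99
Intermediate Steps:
P = 12 (P = 9 - 1*(-3) = 9 + 3 = 12)
B = 96 (B = (2 + 6)*12 = 8*12 = 96)
y = 96
(N(6) + y)*(-1) = (3 + 96)*(-1) = 99*(-1) = -99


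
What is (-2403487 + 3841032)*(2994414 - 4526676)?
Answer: -2202695576790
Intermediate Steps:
(-2403487 + 3841032)*(2994414 - 4526676) = 1437545*(-1532262) = -2202695576790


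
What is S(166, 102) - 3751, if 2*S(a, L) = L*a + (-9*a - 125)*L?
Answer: -77854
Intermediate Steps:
S(a, L) = L*a/2 + L*(-125 - 9*a)/2 (S(a, L) = (L*a + (-9*a - 125)*L)/2 = (L*a + (-125 - 9*a)*L)/2 = (L*a + L*(-125 - 9*a))/2 = L*a/2 + L*(-125 - 9*a)/2)
S(166, 102) - 3751 = -½*102*(125 + 8*166) - 3751 = -½*102*(125 + 1328) - 3751 = -½*102*1453 - 3751 = -74103 - 3751 = -77854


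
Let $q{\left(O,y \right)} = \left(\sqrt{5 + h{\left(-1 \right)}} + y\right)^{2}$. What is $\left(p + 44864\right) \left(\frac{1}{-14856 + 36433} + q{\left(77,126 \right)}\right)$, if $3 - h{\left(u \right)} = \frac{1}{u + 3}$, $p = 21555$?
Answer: $\frac{45526010945059}{43154} + 8368794 \sqrt{30} \approx 1.1008 \cdot 10^{9}$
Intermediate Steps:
$h{\left(u \right)} = 3 - \frac{1}{3 + u}$ ($h{\left(u \right)} = 3 - \frac{1}{u + 3} = 3 - \frac{1}{3 + u}$)
$q{\left(O,y \right)} = \left(y + \frac{\sqrt{30}}{2}\right)^{2}$ ($q{\left(O,y \right)} = \left(\sqrt{5 + \frac{8 + 3 \left(-1\right)}{3 - 1}} + y\right)^{2} = \left(\sqrt{5 + \frac{8 - 3}{2}} + y\right)^{2} = \left(\sqrt{5 + \frac{1}{2} \cdot 5} + y\right)^{2} = \left(\sqrt{5 + \frac{5}{2}} + y\right)^{2} = \left(\sqrt{\frac{15}{2}} + y\right)^{2} = \left(\frac{\sqrt{30}}{2} + y\right)^{2} = \left(y + \frac{\sqrt{30}}{2}\right)^{2}$)
$\left(p + 44864\right) \left(\frac{1}{-14856 + 36433} + q{\left(77,126 \right)}\right) = \left(21555 + 44864\right) \left(\frac{1}{-14856 + 36433} + \frac{\left(\sqrt{30} + 2 \cdot 126\right)^{2}}{4}\right) = 66419 \left(\frac{1}{21577} + \frac{\left(\sqrt{30} + 252\right)^{2}}{4}\right) = 66419 \left(\frac{1}{21577} + \frac{\left(252 + \sqrt{30}\right)^{2}}{4}\right) = \frac{66419}{21577} + \frac{66419 \left(252 + \sqrt{30}\right)^{2}}{4}$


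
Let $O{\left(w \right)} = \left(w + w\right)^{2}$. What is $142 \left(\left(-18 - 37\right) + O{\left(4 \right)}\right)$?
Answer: $1278$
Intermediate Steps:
$O{\left(w \right)} = 4 w^{2}$ ($O{\left(w \right)} = \left(2 w\right)^{2} = 4 w^{2}$)
$142 \left(\left(-18 - 37\right) + O{\left(4 \right)}\right) = 142 \left(\left(-18 - 37\right) + 4 \cdot 4^{2}\right) = 142 \left(\left(-18 - 37\right) + 4 \cdot 16\right) = 142 \left(-55 + 64\right) = 142 \cdot 9 = 1278$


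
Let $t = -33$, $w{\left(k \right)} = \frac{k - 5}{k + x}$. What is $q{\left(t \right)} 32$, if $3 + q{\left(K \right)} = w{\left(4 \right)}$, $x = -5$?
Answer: $-64$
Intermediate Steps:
$w{\left(k \right)} = 1$ ($w{\left(k \right)} = \frac{k - 5}{k - 5} = \frac{-5 + k}{-5 + k} = 1$)
$q{\left(K \right)} = -2$ ($q{\left(K \right)} = -3 + 1 = -2$)
$q{\left(t \right)} 32 = \left(-2\right) 32 = -64$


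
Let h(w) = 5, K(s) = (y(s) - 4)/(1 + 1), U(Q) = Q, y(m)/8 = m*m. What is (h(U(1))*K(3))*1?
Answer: 170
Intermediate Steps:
y(m) = 8*m² (y(m) = 8*(m*m) = 8*m²)
K(s) = -2 + 4*s² (K(s) = (8*s² - 4)/(1 + 1) = (-4 + 8*s²)/2 = (-4 + 8*s²)*(½) = -2 + 4*s²)
(h(U(1))*K(3))*1 = (5*(-2 + 4*3²))*1 = (5*(-2 + 4*9))*1 = (5*(-2 + 36))*1 = (5*34)*1 = 170*1 = 170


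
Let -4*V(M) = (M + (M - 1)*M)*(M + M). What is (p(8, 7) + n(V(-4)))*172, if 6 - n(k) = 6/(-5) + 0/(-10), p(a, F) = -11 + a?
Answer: 3612/5 ≈ 722.40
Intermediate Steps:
V(M) = -M*(M + M*(-1 + M))/2 (V(M) = -(M + (M - 1)*M)*(M + M)/4 = -(M + (-1 + M)*M)*2*M/4 = -(M + M*(-1 + M))*2*M/4 = -M*(M + M*(-1 + M))/2)
n(k) = 36/5 (n(k) = 6 - (6/(-5) + 0/(-10)) = 6 - (6*(-⅕) + 0*(-⅒)) = 6 - (-6/5 + 0) = 6 - 1*(-6/5) = 6 + 6/5 = 36/5)
(p(8, 7) + n(V(-4)))*172 = ((-11 + 8) + 36/5)*172 = (-3 + 36/5)*172 = (21/5)*172 = 3612/5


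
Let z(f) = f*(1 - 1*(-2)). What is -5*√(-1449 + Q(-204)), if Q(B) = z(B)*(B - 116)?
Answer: -15*√21599 ≈ -2204.5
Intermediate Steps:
z(f) = 3*f (z(f) = f*(1 + 2) = f*3 = 3*f)
Q(B) = 3*B*(-116 + B) (Q(B) = (3*B)*(B - 116) = (3*B)*(-116 + B) = 3*B*(-116 + B))
-5*√(-1449 + Q(-204)) = -5*√(-1449 + 3*(-204)*(-116 - 204)) = -5*√(-1449 + 3*(-204)*(-320)) = -5*√(-1449 + 195840) = -15*√21599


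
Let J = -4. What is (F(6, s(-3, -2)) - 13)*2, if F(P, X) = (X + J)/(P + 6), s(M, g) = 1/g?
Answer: -107/4 ≈ -26.750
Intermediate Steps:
s(M, g) = 1/g
F(P, X) = (-4 + X)/(6 + P) (F(P, X) = (X - 4)/(P + 6) = (-4 + X)/(6 + P))
(F(6, s(-3, -2)) - 13)*2 = ((-4 + 1/(-2))/(6 + 6) - 13)*2 = ((-4 - ½)/12 - 13)*2 = ((1/12)*(-9/2) - 13)*2 = (-3/8 - 13)*2 = -107/8*2 = -107/4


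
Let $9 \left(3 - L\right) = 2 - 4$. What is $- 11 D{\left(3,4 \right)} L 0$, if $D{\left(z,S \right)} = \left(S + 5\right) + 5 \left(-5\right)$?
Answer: $0$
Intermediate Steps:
$L = \frac{29}{9}$ ($L = 3 - \frac{2 - 4}{9} = 3 - - \frac{2}{9} = 3 + \frac{2}{9} = \frac{29}{9} \approx 3.2222$)
$D{\left(z,S \right)} = -20 + S$ ($D{\left(z,S \right)} = \left(5 + S\right) - 25 = -20 + S$)
$- 11 D{\left(3,4 \right)} L 0 = - 11 \left(-20 + 4\right) \frac{29}{9} \cdot 0 = - 11 \left(-16\right) \frac{29}{9} \cdot 0 = - 11 \left(\left(- \frac{464}{9}\right) 0\right) = \left(-11\right) 0 = 0$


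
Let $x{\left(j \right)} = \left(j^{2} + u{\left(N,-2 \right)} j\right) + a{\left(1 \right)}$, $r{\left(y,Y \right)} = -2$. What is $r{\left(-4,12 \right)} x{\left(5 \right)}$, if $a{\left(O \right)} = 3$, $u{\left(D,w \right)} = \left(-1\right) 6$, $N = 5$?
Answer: $4$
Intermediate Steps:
$u{\left(D,w \right)} = -6$
$x{\left(j \right)} = 3 + j^{2} - 6 j$ ($x{\left(j \right)} = \left(j^{2} - 6 j\right) + 3 = 3 + j^{2} - 6 j$)
$r{\left(-4,12 \right)} x{\left(5 \right)} = - 2 \left(3 + 5^{2} - 30\right) = - 2 \left(3 + 25 - 30\right) = \left(-2\right) \left(-2\right) = 4$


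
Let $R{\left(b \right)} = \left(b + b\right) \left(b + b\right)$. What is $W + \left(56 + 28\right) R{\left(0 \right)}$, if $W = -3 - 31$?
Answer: $-34$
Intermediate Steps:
$R{\left(b \right)} = 4 b^{2}$ ($R{\left(b \right)} = 2 b 2 b = 4 b^{2}$)
$W = -34$ ($W = -3 - 31 = -34$)
$W + \left(56 + 28\right) R{\left(0 \right)} = -34 + \left(56 + 28\right) 4 \cdot 0^{2} = -34 + 84 \cdot 4 \cdot 0 = -34 + 84 \cdot 0 = -34 + 0 = -34$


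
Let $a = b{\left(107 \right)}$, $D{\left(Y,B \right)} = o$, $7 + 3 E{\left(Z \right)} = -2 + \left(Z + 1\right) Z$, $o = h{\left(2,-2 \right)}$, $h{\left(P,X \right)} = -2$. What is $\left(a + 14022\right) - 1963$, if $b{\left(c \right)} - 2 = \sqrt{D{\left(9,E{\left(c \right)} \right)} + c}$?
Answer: $12061 + \sqrt{105} \approx 12071.0$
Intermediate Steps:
$o = -2$
$E{\left(Z \right)} = -3 + \frac{Z \left(1 + Z\right)}{3}$ ($E{\left(Z \right)} = - \frac{7}{3} + \frac{-2 + \left(Z + 1\right) Z}{3} = - \frac{7}{3} + \frac{-2 + \left(1 + Z\right) Z}{3} = - \frac{7}{3} + \frac{-2 + Z \left(1 + Z\right)}{3} = - \frac{7}{3} + \left(- \frac{2}{3} + \frac{Z \left(1 + Z\right)}{3}\right) = -3 + \frac{Z \left(1 + Z\right)}{3}$)
$D{\left(Y,B \right)} = -2$
$b{\left(c \right)} = 2 + \sqrt{-2 + c}$
$a = 2 + \sqrt{105}$ ($a = 2 + \sqrt{-2 + 107} = 2 + \sqrt{105} \approx 12.247$)
$\left(a + 14022\right) - 1963 = \left(\left(2 + \sqrt{105}\right) + 14022\right) - 1963 = \left(14024 + \sqrt{105}\right) - 1963 = 12061 + \sqrt{105}$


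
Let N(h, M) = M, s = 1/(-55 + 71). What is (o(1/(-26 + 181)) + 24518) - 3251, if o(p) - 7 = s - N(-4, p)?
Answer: 52759659/2480 ≈ 21274.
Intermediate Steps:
s = 1/16 ≈ 0.062500
o(p) = 113/16 - p (o(p) = 7 + (1/16 - p) = 113/16 - p)
(o(1/(-26 + 181)) + 24518) - 3251 = ((113/16 - 1/(-26 + 181)) + 24518) - 3251 = ((113/16 - 1/155) + 24518) - 3251 = (17499/2480 + 24518) - 3251 = 60822139/2480 - 3251 = 52759659/2480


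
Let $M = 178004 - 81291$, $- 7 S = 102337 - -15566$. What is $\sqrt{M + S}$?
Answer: $\frac{4 \sqrt{244601}}{7} \approx 282.61$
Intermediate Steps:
$S = - \frac{117903}{7}$ ($S = - \frac{102337 - -15566}{7} = - \frac{102337 + 15566}{7} = \left(- \frac{1}{7}\right) 117903 = - \frac{117903}{7} \approx -16843.0$)
$M = 96713$
$\sqrt{M + S} = \sqrt{96713 - \frac{117903}{7}} = \sqrt{\frac{559088}{7}} = \frac{4 \sqrt{244601}}{7}$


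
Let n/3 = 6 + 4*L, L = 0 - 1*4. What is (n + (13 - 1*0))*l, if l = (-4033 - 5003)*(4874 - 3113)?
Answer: 270510732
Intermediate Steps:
L = -4 (L = 0 - 4 = -4)
n = -30 (n = 3*(6 + 4*(-4)) = 3*(6 - 16) = 3*(-10) = -30)
l = -15912396 (l = -9036*1761 = -15912396)
(n + (13 - 1*0))*l = (-30 + (13 - 1*0))*(-15912396) = (-30 + (13 + 0))*(-15912396) = (-30 + 13)*(-15912396) = -17*(-15912396) = 270510732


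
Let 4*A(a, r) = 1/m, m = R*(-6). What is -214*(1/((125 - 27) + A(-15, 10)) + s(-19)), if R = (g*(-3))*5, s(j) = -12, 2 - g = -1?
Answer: 271568568/105841 ≈ 2565.8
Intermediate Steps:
g = 3 (g = 2 - 1*(-1) = 2 + 1 = 3)
R = -45 (R = (3*(-3))*5 = -9*5 = -45)
m = 270 (m = -45*(-6) = 270)
A(a, r) = 1/1080 (A(a, r) = (¼)/270 = (¼)*(1/270) = 1/1080)
-214*(1/((125 - 27) + A(-15, 10)) + s(-19)) = -214*(1/((125 - 27) + 1/1080) - 12) = -214*(1/(98 + 1/1080) - 12) = -214*(1/(105841/1080) - 12) = -214*(1080/105841 - 12) = -214*(-1269012/105841) = 271568568/105841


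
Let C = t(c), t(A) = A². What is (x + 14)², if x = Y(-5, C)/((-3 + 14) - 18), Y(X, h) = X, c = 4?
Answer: 10609/49 ≈ 216.51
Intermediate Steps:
C = 16 (C = 4² = 16)
x = 5/7 (x = -5/((-3 + 14) - 18) = -5/(11 - 18) = -5/(-7) = -5*(-⅐) = 5/7 ≈ 0.71429)
(x + 14)² = (5/7 + 14)² = (103/7)² = 10609/49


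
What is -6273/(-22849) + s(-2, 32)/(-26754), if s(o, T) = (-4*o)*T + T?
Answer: 26874555/101883691 ≈ 0.26378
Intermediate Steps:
s(o, T) = T - 4*T*o (s(o, T) = -4*T*o + T = T - 4*T*o)
-6273/(-22849) + s(-2, 32)/(-26754) = -6273/(-22849) + (32*(1 - 4*(-2)))/(-26754) = -6273*(-1/22849) + (32*(1 + 8))*(-1/26754) = 6273/22849 + (32*9)*(-1/26754) = 6273/22849 + 288*(-1/26754) = 6273/22849 - 48/4459 = 26874555/101883691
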